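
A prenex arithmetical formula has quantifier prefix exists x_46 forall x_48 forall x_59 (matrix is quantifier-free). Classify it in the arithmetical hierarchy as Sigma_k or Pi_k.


Leading quantifier is exists, so the class is Sigma.
Number of quantifier blocks = alternations + 1 = 1 + 1 = 2.
Classification: Sigma_2

Sigma_2


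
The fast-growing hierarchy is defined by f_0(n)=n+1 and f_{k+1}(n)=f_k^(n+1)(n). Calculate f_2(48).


f_2(48) = f_1^49(48)
f_1(m) = 2m + 1.
Iterating: f_1^k(n) = 2^k*(n+1) - 1.
f_2(48) = 2^49*(48+1) - 1 = 562949953421312*49 - 1 = 27584547717644287

27584547717644287


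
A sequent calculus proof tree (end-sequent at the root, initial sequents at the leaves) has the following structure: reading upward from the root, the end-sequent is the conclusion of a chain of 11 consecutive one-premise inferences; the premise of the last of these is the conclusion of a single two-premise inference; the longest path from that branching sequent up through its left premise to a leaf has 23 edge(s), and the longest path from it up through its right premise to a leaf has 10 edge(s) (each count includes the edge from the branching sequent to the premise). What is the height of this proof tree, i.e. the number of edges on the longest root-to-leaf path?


Longest path through the left premise: 23 edges (measured from the branching sequent)
Longest path through the right premise: 10 edges
Height of the subtree rooted at the branching sequent: max(23, 10) = 23
The branching sequent sits 11 edges above the root (the chain of one-premise inferences), so height = 23 + 11 = 34

34


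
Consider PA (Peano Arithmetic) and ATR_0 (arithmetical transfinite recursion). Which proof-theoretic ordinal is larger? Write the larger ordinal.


Proof-theoretic ordinal of PA (Peano Arithmetic): epsilon_0
Proof-theoretic ordinal of ATR_0 (arithmetical transfinite recursion): Gamma_0
Comparing: epsilon_0 < Gamma_0.
The larger ordinal is Gamma_0 (from ATR_0 (arithmetical transfinite recursion)).

Gamma_0


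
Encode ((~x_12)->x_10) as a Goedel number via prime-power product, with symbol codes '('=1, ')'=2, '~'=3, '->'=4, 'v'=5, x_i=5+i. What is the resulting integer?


Formula: ((~x_12)->x_10)
Symbol codes: [1, 1, 3, 17, 2, 4, 15, 2]
Primes: [2, 3, 5, 7, 11, 13, 17, 19]
p_1^1 = 2^1 = 2
p_2^1 = 3^1 = 3
p_3^3 = 5^3 = 125
p_4^17 = 7^17 = 232630513987207
p_5^2 = 11^2 = 121
p_6^4 = 13^4 = 28561
p_7^15 = 17^15 = 2862423051509815793
p_8^2 = 19^2 = 361
Product = 623056951377034489342815232480512700866893250

623056951377034489342815232480512700866893250


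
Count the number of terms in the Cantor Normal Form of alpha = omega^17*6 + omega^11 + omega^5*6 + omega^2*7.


CNF: omega^17*6 + omega^11 + omega^5*6 + omega^2*7
Count the summands separated by '+':
  term 1: omega^17*6
  term 2: omega^11
  term 3: omega^5*6
  term 4: omega^2*7
Total terms = 4

4


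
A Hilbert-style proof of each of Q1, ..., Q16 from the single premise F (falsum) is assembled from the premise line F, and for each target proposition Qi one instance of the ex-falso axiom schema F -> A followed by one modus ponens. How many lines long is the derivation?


Ex falso, line by line:
- 1 premise line (F)
- 16 targets, each needing 1 axiom instance (F -> Qi) + 1 MP = 2 lines: 2 * 16 = 32
Total = 1 + 32 = 33 lines.

33


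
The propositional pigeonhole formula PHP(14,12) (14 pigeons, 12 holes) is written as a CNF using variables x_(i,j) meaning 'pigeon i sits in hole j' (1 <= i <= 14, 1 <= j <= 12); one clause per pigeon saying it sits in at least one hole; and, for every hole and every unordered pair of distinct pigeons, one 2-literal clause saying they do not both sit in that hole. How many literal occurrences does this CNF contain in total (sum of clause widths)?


PHP(14,12): 14 pigeons, 12 holes, 14*12 = 168 variables.
- pigeon clauses: one per pigeon -> 14 clauses of width 12 -> 168 literals
- hole clauses: 12 holes * C(14,2) = 12 * 91 -> 1092 clauses of width 2 -> 2184 literals
Total literal occurrences = 168 + 2184 = 2352

2352


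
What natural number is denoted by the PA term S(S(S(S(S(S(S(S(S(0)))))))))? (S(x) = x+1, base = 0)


Counting successors applied to 0:
9 applications of S to 0 = 9

9


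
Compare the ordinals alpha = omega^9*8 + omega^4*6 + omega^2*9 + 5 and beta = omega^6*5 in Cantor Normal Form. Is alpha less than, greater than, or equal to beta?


Compare term by term from highest exponent:
alpha = omega^9*8 + omega^4*6 + omega^2*9 + 5
beta = omega^6*5
Term 1: alpha has omega^9*8, beta has omega^6*5
Term 2: alpha has omega^4*6, beta has omega^0*0
Term 3: alpha has omega^2*9, beta has omega^0*0
Term 4: alpha has omega^0*5, beta has omega^0*0
Result: alpha > beta

alpha > beta


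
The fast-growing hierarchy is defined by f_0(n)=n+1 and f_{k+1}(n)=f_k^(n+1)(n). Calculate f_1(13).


f_1(13) = f_0^14(13)
f_0 adds 1 each time, applied 14 times.
f_1(13) = 13 + 14 = 27

27


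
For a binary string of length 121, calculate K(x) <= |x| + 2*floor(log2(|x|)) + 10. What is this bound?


floor(log2(121)) = 6
2 * 6 = 12
K(x) <= 121 + 12 + 10 = 143

143


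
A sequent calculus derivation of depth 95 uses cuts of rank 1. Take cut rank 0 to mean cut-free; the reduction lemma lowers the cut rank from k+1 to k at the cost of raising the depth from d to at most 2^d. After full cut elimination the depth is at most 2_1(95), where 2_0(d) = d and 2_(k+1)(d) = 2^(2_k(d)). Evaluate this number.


Each rank reduction sends depth d to at most 2^d; cut rank r needs r reductions.
2_0(95) = 95
2_1(95) = 2^95 = 39614081257132168796771975168
Cut-free depth bound = 39614081257132168796771975168

39614081257132168796771975168


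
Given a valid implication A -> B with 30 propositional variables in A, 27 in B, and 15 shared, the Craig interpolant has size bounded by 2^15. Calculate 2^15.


Shared atoms = 15
Craig interpolant size bound = 2^15
= 32768

32768


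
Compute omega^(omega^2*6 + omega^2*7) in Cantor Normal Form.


omega^(omega^2*6 + omega^2*7):
Both terms of the exponent have the same exponent 2, so they merge: omega^2*6 + omega^2*7 = omega^2*(6+7) = omega^2*13.
omega raised to a CNF ordinal is a single CNF term: Result = omega^(omega^2*13)

omega^(omega^2*13)


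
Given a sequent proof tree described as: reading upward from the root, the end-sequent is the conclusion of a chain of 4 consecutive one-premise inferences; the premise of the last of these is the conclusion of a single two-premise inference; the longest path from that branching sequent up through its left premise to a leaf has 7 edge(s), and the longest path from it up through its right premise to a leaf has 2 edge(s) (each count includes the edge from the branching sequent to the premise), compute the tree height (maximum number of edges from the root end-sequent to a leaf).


Longest path through the left premise: 7 edges (measured from the branching sequent)
Longest path through the right premise: 2 edges
Height of the subtree rooted at the branching sequent: max(7, 2) = 7
The branching sequent sits 4 edges above the root (the chain of one-premise inferences), so height = 7 + 4 = 11

11


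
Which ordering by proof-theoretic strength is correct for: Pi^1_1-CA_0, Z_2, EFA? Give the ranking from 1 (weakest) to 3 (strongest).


Ordering by consistency strength:
1. EFA
2. Pi^1_1-CA_0
3. Z_2


Pi^1_1-CA_0=2, Z_2=3, EFA=1


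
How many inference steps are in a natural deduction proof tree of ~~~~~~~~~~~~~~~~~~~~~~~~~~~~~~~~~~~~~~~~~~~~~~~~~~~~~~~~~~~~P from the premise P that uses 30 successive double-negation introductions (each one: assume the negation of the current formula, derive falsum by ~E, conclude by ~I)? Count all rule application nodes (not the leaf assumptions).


Each double-negation introduction (from C infer ~~C) uses 2 inference nodes: one ~E (C and ~C give falsum) and one ~I (discharge ~C).
30 double negations = 30 * 2 = 60 inference nodes.

60


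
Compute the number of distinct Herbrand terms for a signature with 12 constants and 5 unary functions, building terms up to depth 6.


Herbrand terms by depth:
Depth 0: 12 constants
Depth 1: 60 new terms (running total: 72)
Depth 2: 300 new terms (running total: 372)
Depth 3: 1500 new terms (running total: 1872)
Depth 4: 7500 new terms (running total: 9372)
Depth 5: 37500 new terms (running total: 46872)
Depth 6: 187500 new terms (running total: 234372)
Total distinct ground terms = 234372

234372


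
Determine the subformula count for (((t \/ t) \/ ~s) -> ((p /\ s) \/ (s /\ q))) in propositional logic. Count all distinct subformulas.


Formula: (((t \/ t) \/ ~s) -> ((p /\ s) \/ (s /\ q)))
Subformulas found:
  1. q
  2. s
  3. t
  4. p
  5. ~s
  6. (p /\ s)
  7. (t \/ t)
  8. (s /\ q)
  9. ((t \/ t) \/ ~s)
  10. ((p /\ s) \/ (s /\ q))
  11. (((t \/ t) \/ ~s) -> ((p /\ s) \/ (s /\ q)))
Total distinct subformulas = 11

11


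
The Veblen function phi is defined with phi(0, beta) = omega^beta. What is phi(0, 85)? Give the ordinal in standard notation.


phi(0, 85):
phi(0, beta) = omega^beta by definition.
phi(0, 85) = omega^85

omega^85


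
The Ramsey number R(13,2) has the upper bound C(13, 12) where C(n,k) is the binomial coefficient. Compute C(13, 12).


R(13,2) <= C(13+2-2, 13-1) = C(13, 12)
C(13, 12) = 13! / (12! * 1!)
= 13

13


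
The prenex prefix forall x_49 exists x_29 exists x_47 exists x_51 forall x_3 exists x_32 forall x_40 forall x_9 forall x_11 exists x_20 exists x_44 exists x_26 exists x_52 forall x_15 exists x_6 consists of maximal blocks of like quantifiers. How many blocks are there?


Alternations = 7.
Blocks = alternations + 1 = 8

8


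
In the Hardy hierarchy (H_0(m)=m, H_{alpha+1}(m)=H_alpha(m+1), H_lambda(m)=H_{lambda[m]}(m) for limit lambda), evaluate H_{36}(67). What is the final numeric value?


H_36(67):
For finite ordinals k, H_k(n) = n + k (each successor step adds 1).
H_36(67) = 67 + 36 = 103

103


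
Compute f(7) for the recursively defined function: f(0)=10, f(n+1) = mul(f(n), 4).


f(0) = 10
f(1) = mul(f(0), 4) = mul(10, 4) = 40
f(2) = mul(f(1), 4) = mul(40, 4) = 160
f(3) = mul(f(2), 4) = mul(160, 4) = 640
f(4) = mul(f(3), 4) = mul(640, 4) = 2560
f(5) = mul(f(4), 4) = mul(2560, 4) = 10240
f(6) = mul(f(5), 4) = mul(10240, 4) = 40960
f(7) = mul(f(6), 4) = mul(40960, 4) = 163840


163840


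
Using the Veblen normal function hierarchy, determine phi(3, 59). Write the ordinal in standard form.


phi(3, 59):
phi(3, beta) = eta_beta (the beta-th eta number, fixed point of zeta).
phi(3, 59) = eta_59

eta_59


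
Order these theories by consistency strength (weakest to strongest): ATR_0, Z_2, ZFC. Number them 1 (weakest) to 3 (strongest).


Ordering by consistency strength:
1. ATR_0
2. Z_2
3. ZFC


ATR_0=1, Z_2=2, ZFC=3


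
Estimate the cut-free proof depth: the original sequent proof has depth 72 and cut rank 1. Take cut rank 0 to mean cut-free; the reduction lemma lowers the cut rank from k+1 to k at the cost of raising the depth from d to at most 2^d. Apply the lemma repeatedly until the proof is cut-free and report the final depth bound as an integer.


Each rank reduction sends depth d to at most 2^d; cut rank r needs r reductions.
2_0(72) = 72
2_1(72) = 2^72 = 4722366482869645213696
Cut-free depth bound = 4722366482869645213696

4722366482869645213696


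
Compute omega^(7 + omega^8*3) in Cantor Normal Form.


omega^(7 + omega^8*3):
In ordinal addition a term is absorbed by a following term of strictly larger exponent: 0 < 8, so 7 + omega^8*3 = omega^8*3.
omega raised to a CNF ordinal is a single CNF term: Result = omega^(omega^8*3)

omega^(omega^8*3)


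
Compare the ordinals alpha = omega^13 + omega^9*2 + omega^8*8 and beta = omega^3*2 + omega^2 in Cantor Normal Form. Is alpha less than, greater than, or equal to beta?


Compare term by term from highest exponent:
alpha = omega^13 + omega^9*2 + omega^8*8
beta = omega^3*2 + omega^2
Term 1: alpha has omega^13*1, beta has omega^3*2
Term 2: alpha has omega^9*2, beta has omega^2*1
Term 3: alpha has omega^8*8, beta has omega^0*0
Result: alpha > beta

alpha > beta


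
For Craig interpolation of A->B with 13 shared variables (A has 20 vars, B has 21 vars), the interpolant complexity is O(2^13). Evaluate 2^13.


Shared atoms = 13
Craig interpolant size bound = 2^13
= 8192

8192


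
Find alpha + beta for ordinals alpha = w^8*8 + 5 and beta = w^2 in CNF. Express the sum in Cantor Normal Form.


Ordinal addition (w^8*8 + 5) + w^2:
alpha's leading term has exponent 8 > beta's exponent 2, so it survives.
alpha's tail term has exponent 0 < beta's exponent 2, so it is absorbed by beta.
In ordinal addition, any term followed by a strictly larger-exponent term is absorbed.
Result = w^8*8 + w^2

w^8*8 + w^2


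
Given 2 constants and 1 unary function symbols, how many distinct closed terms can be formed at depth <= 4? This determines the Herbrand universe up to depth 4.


Herbrand terms by depth:
Depth 0: 2 constants
Depth 1: 2 new terms (running total: 4)
Depth 2: 2 new terms (running total: 6)
Depth 3: 2 new terms (running total: 8)
Depth 4: 2 new terms (running total: 10)
Total distinct ground terms = 10

10


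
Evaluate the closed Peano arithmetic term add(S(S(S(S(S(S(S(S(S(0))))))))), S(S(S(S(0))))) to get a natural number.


add(S^9(0), S^4(0)):
S^9(0) = 9
S^4(0) = 4
9 + 4 = 13

13


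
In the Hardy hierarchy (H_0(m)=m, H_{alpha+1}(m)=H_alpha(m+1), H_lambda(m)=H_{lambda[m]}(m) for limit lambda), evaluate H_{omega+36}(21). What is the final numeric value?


H_{omega+36}(21):
Unwind the 36 successor steps: H_{omega+36}(21) = H_omega(21+36) = H_omega(57).
H_omega(m) = H_m(m) = m + m = 2m.
Result = 2 * 57 = 114

114


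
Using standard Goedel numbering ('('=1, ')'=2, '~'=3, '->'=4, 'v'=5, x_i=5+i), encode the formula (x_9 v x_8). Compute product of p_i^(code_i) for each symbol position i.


Formula: (x_9 v x_8)
Symbol codes: [1, 14, 5, 13, 2]
Primes: [2, 3, 5, 7, 11]
p_1^1 = 2^1 = 2
p_2^14 = 3^14 = 4782969
p_3^5 = 5^5 = 3125
p_4^13 = 7^13 = 96889010407
p_5^2 = 11^2 = 121
Product = 350459206995627277143750

350459206995627277143750


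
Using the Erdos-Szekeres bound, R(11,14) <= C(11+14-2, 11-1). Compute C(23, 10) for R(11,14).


R(11,14) <= C(11+14-2, 11-1) = C(23, 10)
C(23, 10) = 23! / (10! * 13!)
= 1144066

1144066


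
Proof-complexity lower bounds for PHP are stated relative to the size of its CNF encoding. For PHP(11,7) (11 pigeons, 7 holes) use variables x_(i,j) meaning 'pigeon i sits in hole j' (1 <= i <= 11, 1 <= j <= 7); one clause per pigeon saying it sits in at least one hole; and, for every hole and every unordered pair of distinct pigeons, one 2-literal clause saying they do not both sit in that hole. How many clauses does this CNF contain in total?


PHP(11,7): 11 pigeons, 7 holes, 11*7 = 77 variables.
- pigeon clauses: one per pigeon -> 11 clauses
- hole clauses: 7 holes * C(11,2) = 7 * 55 -> 385 clauses
Total clauses = 11 + 385 = 396

396


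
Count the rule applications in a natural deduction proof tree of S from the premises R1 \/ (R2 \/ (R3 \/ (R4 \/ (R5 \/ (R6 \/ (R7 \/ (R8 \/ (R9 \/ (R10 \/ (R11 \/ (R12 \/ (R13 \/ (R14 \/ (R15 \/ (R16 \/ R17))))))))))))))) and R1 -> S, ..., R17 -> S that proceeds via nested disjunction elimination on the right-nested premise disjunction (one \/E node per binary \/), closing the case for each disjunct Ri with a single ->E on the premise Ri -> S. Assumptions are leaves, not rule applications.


The premise R1 \/ (R2 \/ (R3 \/ (R4 \/ (R5 \/ (R6 \/ (R7 \/ (R8 \/ (R9 \/ (R10 \/ (R11 \/ (R12 \/ (R13 \/ (R14 \/ (R15 \/ (R16 \/ R17))))))))))))))) contains 17 disjuncts, hence 16 binary \/ connectives.
- Each binary \/ is eliminated once: 16 \/E nodes.
- Each of the 17 cases Ri derives S by one ->E with Ri -> S: 17 ->E nodes.
Total = 16 + 17 = 33

33


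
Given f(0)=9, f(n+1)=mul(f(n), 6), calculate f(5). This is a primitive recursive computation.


f(0) = 9
f(1) = mul(f(0), 6) = mul(9, 6) = 54
f(2) = mul(f(1), 6) = mul(54, 6) = 324
f(3) = mul(f(2), 6) = mul(324, 6) = 1944
f(4) = mul(f(3), 6) = mul(1944, 6) = 11664
f(5) = mul(f(4), 6) = mul(11664, 6) = 69984


69984


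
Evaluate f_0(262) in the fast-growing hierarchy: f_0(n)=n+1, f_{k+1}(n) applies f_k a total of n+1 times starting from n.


f_0(262) = 262 + 1 = 263

263


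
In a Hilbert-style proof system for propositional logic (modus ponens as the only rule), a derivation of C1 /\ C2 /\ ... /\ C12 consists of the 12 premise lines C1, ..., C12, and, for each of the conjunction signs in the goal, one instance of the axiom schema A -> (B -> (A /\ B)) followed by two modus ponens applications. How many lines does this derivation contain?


Conjoining 12 premises:
- 12 premise lines
- the goal has 11 conjunction signs; each costs 1 axiom instance + 2 MP = 3 lines: 3 * 11 = 33
Total = 12 + 33 = 45 lines.

45


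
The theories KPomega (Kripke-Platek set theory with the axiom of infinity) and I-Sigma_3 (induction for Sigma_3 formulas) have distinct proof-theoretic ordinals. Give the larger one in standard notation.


Proof-theoretic ordinal of KPomega (Kripke-Platek set theory with the axiom of infinity): psi_0(epsilon_{Omega+1})
Proof-theoretic ordinal of I-Sigma_3 (induction for Sigma_3 formulas): omega^(omega^(omega^omega))
Comparing: omega^(omega^(omega^omega)) < psi_0(epsilon_{Omega+1}).
The larger ordinal is psi_0(epsilon_{Omega+1}) (from KPomega (Kripke-Platek set theory with the axiom of infinity)).

psi_0(epsilon_{Omega+1})


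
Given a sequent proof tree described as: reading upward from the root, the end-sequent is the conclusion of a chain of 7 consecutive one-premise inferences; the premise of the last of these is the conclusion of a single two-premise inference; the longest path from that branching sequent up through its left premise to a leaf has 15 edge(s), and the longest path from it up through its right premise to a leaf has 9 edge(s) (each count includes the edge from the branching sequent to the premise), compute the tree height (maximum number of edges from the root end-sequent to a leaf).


Longest path through the left premise: 15 edges (measured from the branching sequent)
Longest path through the right premise: 9 edges
Height of the subtree rooted at the branching sequent: max(15, 9) = 15
The branching sequent sits 7 edges above the root (the chain of one-premise inferences), so height = 15 + 7 = 22

22


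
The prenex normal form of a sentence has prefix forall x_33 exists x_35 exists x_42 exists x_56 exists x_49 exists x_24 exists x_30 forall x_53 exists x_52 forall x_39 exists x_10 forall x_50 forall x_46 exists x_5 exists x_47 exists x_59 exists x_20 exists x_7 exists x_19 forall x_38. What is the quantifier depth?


Quantifier prefix has 20 quantifier symbols.
Quantifier depth = 20

20


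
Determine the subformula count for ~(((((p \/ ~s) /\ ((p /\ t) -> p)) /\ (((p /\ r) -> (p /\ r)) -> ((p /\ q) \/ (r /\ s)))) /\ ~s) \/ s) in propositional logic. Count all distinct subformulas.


Formula: ~(((((p \/ ~s) /\ ((p /\ t) -> p)) /\ (((p /\ r) -> (p /\ r)) -> ((p /\ q) \/ (r /\ s)))) /\ ~s) \/ s)
Subformulas found:
  1. r
  2. q
  3. s
  4. t
  5. p
  6. ~s
  7. (p /\ q)
  8. (p /\ r)
  9. (r /\ s)
  10. (p /\ t)
  11. (p \/ ~s)
  12. ((p /\ t) -> p)
  13. ((p /\ q) \/ (r /\ s))
  14. ((p /\ r) -> (p /\ r))
  15. ((p \/ ~s) /\ ((p /\ t) -> p))
  16. (((p /\ r) -> (p /\ r)) -> ((p /\ q) \/ (r /\ s)))
  17. (((p \/ ~s) /\ ((p /\ t) -> p)) /\ (((p /\ r) -> (p /\ r)) -> ((p /\ q) \/ (r /\ s))))
  18. ((((p \/ ~s) /\ ((p /\ t) -> p)) /\ (((p /\ r) -> (p /\ r)) -> ((p /\ q) \/ (r /\ s)))) /\ ~s)
  19. (((((p \/ ~s) /\ ((p /\ t) -> p)) /\ (((p /\ r) -> (p /\ r)) -> ((p /\ q) \/ (r /\ s)))) /\ ~s) \/ s)
  20. ~(((((p \/ ~s) /\ ((p /\ t) -> p)) /\ (((p /\ r) -> (p /\ r)) -> ((p /\ q) \/ (r /\ s)))) /\ ~s) \/ s)
Total distinct subformulas = 20

20


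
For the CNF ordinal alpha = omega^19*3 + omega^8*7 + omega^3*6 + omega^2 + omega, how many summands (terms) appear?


CNF: omega^19*3 + omega^8*7 + omega^3*6 + omega^2 + omega
Count the summands separated by '+':
  term 1: omega^19*3
  term 2: omega^8*7
  term 3: omega^3*6
  term 4: omega^2
  term 5: omega
Total terms = 5

5


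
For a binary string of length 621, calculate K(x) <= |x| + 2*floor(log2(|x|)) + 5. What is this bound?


floor(log2(621)) = 9
2 * 9 = 18
K(x) <= 621 + 18 + 5 = 644

644


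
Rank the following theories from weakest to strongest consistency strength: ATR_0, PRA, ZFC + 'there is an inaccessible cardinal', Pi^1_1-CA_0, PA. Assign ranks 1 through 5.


Ordering by consistency strength:
1. PRA
2. PA
3. ATR_0
4. Pi^1_1-CA_0
5. ZFC + 'there is an inaccessible cardinal'


ATR_0=3, PRA=1, ZFC + 'there is an inaccessible cardinal'=5, Pi^1_1-CA_0=4, PA=2


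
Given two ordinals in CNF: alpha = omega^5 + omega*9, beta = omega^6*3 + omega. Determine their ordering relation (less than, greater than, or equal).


Compare term by term from highest exponent:
alpha = omega^5 + omega*9
beta = omega^6*3 + omega
Term 1: alpha has omega^5*1, beta has omega^6*3
Term 2: alpha has omega^1*9, beta has omega^1*1
Result: alpha < beta

alpha < beta


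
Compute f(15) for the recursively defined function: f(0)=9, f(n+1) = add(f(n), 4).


f(0) = 9
f(1) = add(f(0), 4) = add(9, 4) = 13
f(2) = add(f(1), 4) = add(13, 4) = 17
f(3) = add(f(2), 4) = add(17, 4) = 21
f(4) = add(f(3), 4) = add(21, 4) = 25
f(5) = add(f(4), 4) = add(25, 4) = 29
f(6) = add(f(5), 4) = add(29, 4) = 33
f(7) = add(f(6), 4) = add(33, 4) = 37
f(8) = add(f(7), 4) = add(37, 4) = 41
f(9) = add(f(8), 4) = add(41, 4) = 45
f(10) = add(f(9), 4) = add(45, 4) = 49
f(11) = add(f(10), 4) = add(49, 4) = 53
f(12) = add(f(11), 4) = add(53, 4) = 57
f(13) = add(f(12), 4) = add(57, 4) = 61
f(14) = add(f(13), 4) = add(61, 4) = 65
f(15) = add(f(14), 4) = add(65, 4) = 69


69


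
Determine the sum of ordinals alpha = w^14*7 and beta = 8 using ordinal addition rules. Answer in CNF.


Ordinal addition w^14*7 + 8:
Leading exponent of alpha (14) > leading exponent of beta (0).
Since alpha's term has higher exponent than beta's leading term,
the sum is simply alpha followed by beta.
Result = w^14*7 + 8

w^14*7 + 8


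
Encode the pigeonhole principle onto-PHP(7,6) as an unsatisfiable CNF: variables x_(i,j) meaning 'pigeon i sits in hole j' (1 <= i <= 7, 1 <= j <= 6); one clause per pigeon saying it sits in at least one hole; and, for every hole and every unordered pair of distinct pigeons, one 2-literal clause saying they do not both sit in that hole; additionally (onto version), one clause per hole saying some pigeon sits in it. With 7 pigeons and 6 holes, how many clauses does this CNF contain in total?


onto-PHP(7,6): 7 pigeons, 6 holes, 7*6 = 42 variables.
- pigeon clauses: one per pigeon -> 7 clauses
- hole clauses: 6 holes * C(7,2) = 6 * 21 -> 126 clauses
- onto clauses: one per hole -> 6 clauses
Total clauses = 7 + 126 + 6 = 139

139


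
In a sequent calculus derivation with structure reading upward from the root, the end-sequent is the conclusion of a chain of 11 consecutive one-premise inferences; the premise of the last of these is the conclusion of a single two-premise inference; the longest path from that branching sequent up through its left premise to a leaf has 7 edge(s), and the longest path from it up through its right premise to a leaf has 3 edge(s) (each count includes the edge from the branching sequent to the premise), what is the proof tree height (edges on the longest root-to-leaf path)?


Longest path through the left premise: 7 edges (measured from the branching sequent)
Longest path through the right premise: 3 edges
Height of the subtree rooted at the branching sequent: max(7, 3) = 7
The branching sequent sits 11 edges above the root (the chain of one-premise inferences), so height = 7 + 11 = 18

18


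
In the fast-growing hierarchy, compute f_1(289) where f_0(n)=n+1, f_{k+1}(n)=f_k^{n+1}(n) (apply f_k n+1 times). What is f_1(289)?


f_1(289) = f_0^290(289)
f_0 adds 1 each time, applied 290 times.
f_1(289) = 289 + 290 = 579

579


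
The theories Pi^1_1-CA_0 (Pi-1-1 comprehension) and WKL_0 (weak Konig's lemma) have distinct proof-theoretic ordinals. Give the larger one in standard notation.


Proof-theoretic ordinal of Pi^1_1-CA_0 (Pi-1-1 comprehension): psi_0(Omega_omega)
Proof-theoretic ordinal of WKL_0 (weak Konig's lemma): omega^omega
Comparing: omega^omega < psi_0(Omega_omega).
The larger ordinal is psi_0(Omega_omega) (from Pi^1_1-CA_0 (Pi-1-1 comprehension)).

psi_0(Omega_omega)


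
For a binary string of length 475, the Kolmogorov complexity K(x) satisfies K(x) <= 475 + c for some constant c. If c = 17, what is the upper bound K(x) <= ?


K(x) <= |x| + c = 475 + 17 = 492

492


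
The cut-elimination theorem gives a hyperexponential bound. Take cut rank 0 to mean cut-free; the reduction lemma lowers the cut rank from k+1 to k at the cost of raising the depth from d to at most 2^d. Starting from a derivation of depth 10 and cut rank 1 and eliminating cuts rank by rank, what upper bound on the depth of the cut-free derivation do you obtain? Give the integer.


Each rank reduction sends depth d to at most 2^d; cut rank r needs r reductions.
2_0(10) = 10
2_1(10) = 2^10 = 1024
Cut-free depth bound = 1024

1024


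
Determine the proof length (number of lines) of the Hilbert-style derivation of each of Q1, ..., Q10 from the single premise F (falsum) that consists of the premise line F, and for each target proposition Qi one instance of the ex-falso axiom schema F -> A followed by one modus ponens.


Ex falso, line by line:
- 1 premise line (F)
- 10 targets, each needing 1 axiom instance (F -> Qi) + 1 MP = 2 lines: 2 * 10 = 20
Total = 1 + 20 = 21 lines.

21


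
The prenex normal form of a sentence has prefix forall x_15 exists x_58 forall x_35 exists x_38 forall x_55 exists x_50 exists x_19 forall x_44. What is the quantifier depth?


Quantifier prefix has 8 quantifier symbols.
Quantifier depth = 8

8


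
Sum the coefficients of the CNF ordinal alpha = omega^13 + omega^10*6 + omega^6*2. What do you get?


CNF: omega^13 + omega^10*6 + omega^6*2
Coefficients: 1 + 6 + 2 = 9

9


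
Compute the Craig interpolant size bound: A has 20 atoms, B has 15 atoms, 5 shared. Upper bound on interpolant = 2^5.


Shared atoms = 5
Craig interpolant size bound = 2^5
= 32

32


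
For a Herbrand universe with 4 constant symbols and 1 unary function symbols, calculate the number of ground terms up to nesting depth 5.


Herbrand terms by depth:
Depth 0: 4 constants
Depth 1: 4 new terms (running total: 8)
Depth 2: 4 new terms (running total: 12)
Depth 3: 4 new terms (running total: 16)
Depth 4: 4 new terms (running total: 20)
Depth 5: 4 new terms (running total: 24)
Total distinct ground terms = 24

24


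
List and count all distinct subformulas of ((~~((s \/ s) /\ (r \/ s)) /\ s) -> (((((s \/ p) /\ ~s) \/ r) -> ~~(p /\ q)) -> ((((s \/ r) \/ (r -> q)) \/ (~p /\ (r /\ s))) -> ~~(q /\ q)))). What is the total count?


Formula: ((~~((s \/ s) /\ (r \/ s)) /\ s) -> (((((s \/ p) /\ ~s) \/ r) -> ~~(p /\ q)) -> ((((s \/ r) \/ (r -> q)) \/ (~p /\ (r /\ s))) -> ~~(q /\ q))))
Subformulas found:
  1. r
  2. p
  3. q
  4. s
  5. ~p
  6. ~s
  7. (s \/ s)
  8. (r -> q)
  9. (r \/ s)
  10. (p /\ q)
  11. (q /\ q)
  12. (r /\ s)
  13. (s \/ r)
  14. (s \/ p)
  15. ~(q /\ q)
  16. ~(p /\ q)
  17. ~~(p /\ q)
  18. ~~(q /\ q)
  19. ((s \/ p) /\ ~s)
  20. (~p /\ (r /\ s))
  21. ((s \/ s) /\ (r \/ s))
  22. ((s \/ r) \/ (r -> q))
  23. ~((s \/ s) /\ (r \/ s))
  24. (((s \/ p) /\ ~s) \/ r)
  25. ~~((s \/ s) /\ (r \/ s))
  26. (~~((s \/ s) /\ (r \/ s)) /\ s)
  27. ((((s \/ p) /\ ~s) \/ r) -> ~~(p /\ q))
  28. (((s \/ r) \/ (r -> q)) \/ (~p /\ (r /\ s)))
  29. ((((s \/ r) \/ (r -> q)) \/ (~p /\ (r /\ s))) -> ~~(q /\ q))
  30. (((((s \/ p) /\ ~s) \/ r) -> ~~(p /\ q)) -> ((((s \/ r) \/ (r -> q)) \/ (~p /\ (r /\ s))) -> ~~(q /\ q)))
  31. ((~~((s \/ s) /\ (r \/ s)) /\ s) -> (((((s \/ p) /\ ~s) \/ r) -> ~~(p /\ q)) -> ((((s \/ r) \/ (r -> q)) \/ (~p /\ (r /\ s))) -> ~~(q /\ q))))
Total distinct subformulas = 31

31


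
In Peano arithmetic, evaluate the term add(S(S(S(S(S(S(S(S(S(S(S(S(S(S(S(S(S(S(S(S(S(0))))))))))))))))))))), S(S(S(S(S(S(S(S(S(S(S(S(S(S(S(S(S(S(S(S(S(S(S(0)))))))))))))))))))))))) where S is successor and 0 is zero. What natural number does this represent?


add(S^21(0), S^23(0)):
S^21(0) = 21
S^23(0) = 23
21 + 23 = 44

44


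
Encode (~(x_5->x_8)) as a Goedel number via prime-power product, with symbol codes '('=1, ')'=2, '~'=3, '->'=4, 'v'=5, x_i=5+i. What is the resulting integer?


Formula: (~(x_5->x_8))
Symbol codes: [1, 3, 1, 10, 4, 13, 2, 2]
Primes: [2, 3, 5, 7, 11, 13, 17, 19]
p_1^1 = 2^1 = 2
p_2^3 = 3^3 = 27
p_3^1 = 5^1 = 5
p_4^10 = 7^10 = 282475249
p_5^4 = 11^4 = 14641
p_6^13 = 13^13 = 302875106592253
p_7^2 = 17^2 = 289
p_8^2 = 19^2 = 361
Product = 35284464410720349344165305609859910

35284464410720349344165305609859910


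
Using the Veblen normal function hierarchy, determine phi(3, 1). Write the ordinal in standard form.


phi(3, 1):
phi(3, beta) = eta_beta (the beta-th eta number, fixed point of zeta).
phi(3, 1) = eta_1

eta_1


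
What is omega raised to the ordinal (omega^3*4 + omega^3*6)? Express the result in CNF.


omega^(omega^3*4 + omega^3*6):
Both terms of the exponent have the same exponent 3, so they merge: omega^3*4 + omega^3*6 = omega^3*(4+6) = omega^3*10.
omega raised to a CNF ordinal is a single CNF term: Result = omega^(omega^3*10)

omega^(omega^3*10)


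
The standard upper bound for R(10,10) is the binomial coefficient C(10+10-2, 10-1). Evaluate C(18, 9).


R(10,10) <= C(10+10-2, 10-1) = C(18, 9)
C(18, 9) = 18! / (9! * 9!)
= 48620

48620


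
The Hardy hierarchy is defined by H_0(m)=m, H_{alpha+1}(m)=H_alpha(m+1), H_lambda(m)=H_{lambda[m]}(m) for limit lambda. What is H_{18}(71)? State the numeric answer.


H_18(71):
For finite ordinals k, H_k(n) = n + k (each successor step adds 1).
H_18(71) = 71 + 18 = 89

89


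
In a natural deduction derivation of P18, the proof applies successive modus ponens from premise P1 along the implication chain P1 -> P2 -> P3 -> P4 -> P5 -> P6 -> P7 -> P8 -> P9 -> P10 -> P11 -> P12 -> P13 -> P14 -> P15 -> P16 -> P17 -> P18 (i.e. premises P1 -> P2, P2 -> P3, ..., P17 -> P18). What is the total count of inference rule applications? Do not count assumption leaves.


We have a chain: P1 -> P2 -> P3 -> P4 -> P5 -> P6 -> P7 -> P8 -> P9 -> P10 -> P11 -> P12 -> P13 -> P14 -> P15 -> P16 -> P17 -> P18.
Each modus ponens application produces the next variable.
The chain has 18 propositions, so 18-1 = 17 modus ponens steps.
Total inference nodes = 17

17


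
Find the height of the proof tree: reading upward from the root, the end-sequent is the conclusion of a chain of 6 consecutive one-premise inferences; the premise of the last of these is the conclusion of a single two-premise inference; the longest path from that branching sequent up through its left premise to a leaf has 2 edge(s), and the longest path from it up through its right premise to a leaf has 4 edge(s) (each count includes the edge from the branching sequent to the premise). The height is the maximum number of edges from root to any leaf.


Longest path through the left premise: 2 edges (measured from the branching sequent)
Longest path through the right premise: 4 edges
Height of the subtree rooted at the branching sequent: max(2, 4) = 4
The branching sequent sits 6 edges above the root (the chain of one-premise inferences), so height = 4 + 6 = 10

10


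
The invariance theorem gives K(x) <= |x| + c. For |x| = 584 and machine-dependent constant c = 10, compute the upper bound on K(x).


K(x) <= |x| + c = 584 + 10 = 594

594


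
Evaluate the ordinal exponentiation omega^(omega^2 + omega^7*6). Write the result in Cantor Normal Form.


omega^(omega^2 + omega^7*6):
In ordinal addition a term is absorbed by a following term of strictly larger exponent: 2 < 7, so omega^2 + omega^7*6 = omega^7*6.
omega raised to a CNF ordinal is a single CNF term: Result = omega^(omega^7*6)

omega^(omega^7*6)


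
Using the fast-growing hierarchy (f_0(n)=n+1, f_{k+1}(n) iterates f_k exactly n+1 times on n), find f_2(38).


f_2(38) = f_1^39(38)
f_1(m) = 2m + 1.
Iterating: f_1^k(n) = 2^k*(n+1) - 1.
f_2(38) = 2^39*(38+1) - 1 = 549755813888*39 - 1 = 21440476741631

21440476741631


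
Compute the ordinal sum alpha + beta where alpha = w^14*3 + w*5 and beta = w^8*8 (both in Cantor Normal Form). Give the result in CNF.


Ordinal addition (w^14*3 + w*5) + w^8*8:
alpha's leading term has exponent 14 > beta's exponent 8, so it survives.
alpha's tail term has exponent 1 < beta's exponent 8, so it is absorbed by beta.
In ordinal addition, any term followed by a strictly larger-exponent term is absorbed.
Result = w^14*3 + w^8*8

w^14*3 + w^8*8


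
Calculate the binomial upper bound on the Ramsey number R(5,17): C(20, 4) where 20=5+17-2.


R(5,17) <= C(5+17-2, 5-1) = C(20, 4)
C(20, 4) = 20! / (4! * 16!)
= 4845

4845


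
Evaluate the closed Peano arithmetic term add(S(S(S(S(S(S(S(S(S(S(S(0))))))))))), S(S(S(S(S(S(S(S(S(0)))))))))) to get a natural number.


add(S^11(0), S^9(0)):
S^11(0) = 11
S^9(0) = 9
11 + 9 = 20

20


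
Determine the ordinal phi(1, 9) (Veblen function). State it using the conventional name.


phi(1, 9):
phi(1, beta) = epsilon_beta (the beta-th epsilon number).
phi(1, 9) = epsilon_9

epsilon_9


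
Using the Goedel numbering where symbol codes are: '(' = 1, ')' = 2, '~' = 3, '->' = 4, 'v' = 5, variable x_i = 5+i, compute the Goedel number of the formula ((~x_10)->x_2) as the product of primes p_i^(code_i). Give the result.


Formula: ((~x_10)->x_2)
Symbol codes: [1, 1, 3, 15, 2, 4, 7, 2]
Primes: [2, 3, 5, 7, 11, 13, 17, 19]
p_1^1 = 2^1 = 2
p_2^1 = 3^1 = 3
p_3^3 = 5^3 = 125
p_4^15 = 7^15 = 4747561509943
p_5^2 = 11^2 = 121
p_6^4 = 13^4 = 28561
p_7^7 = 17^7 = 410338673
p_8^2 = 19^2 = 361
Product = 1822805350505939151368691073649250

1822805350505939151368691073649250


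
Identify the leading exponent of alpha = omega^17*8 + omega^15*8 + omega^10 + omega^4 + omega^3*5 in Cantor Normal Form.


CNF: omega^17*8 + omega^15*8 + omega^10 + omega^4 + omega^3*5
The leading term is omega^17*8, which has exponent 17.

17


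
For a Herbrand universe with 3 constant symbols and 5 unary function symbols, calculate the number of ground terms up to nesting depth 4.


Herbrand terms by depth:
Depth 0: 3 constants
Depth 1: 15 new terms (running total: 18)
Depth 2: 75 new terms (running total: 93)
Depth 3: 375 new terms (running total: 468)
Depth 4: 1875 new terms (running total: 2343)
Total distinct ground terms = 2343

2343


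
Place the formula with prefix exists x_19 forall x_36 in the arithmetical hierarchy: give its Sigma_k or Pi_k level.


Leading quantifier is exists, so the class is Sigma.
Number of quantifier blocks = alternations + 1 = 1 + 1 = 2.
Classification: Sigma_2

Sigma_2


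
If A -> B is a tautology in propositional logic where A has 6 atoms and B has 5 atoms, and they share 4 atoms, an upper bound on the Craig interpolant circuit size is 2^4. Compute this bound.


Shared atoms = 4
Craig interpolant size bound = 2^4
= 16

16


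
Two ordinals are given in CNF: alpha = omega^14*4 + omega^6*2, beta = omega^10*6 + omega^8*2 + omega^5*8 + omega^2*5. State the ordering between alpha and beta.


Compare term by term from highest exponent:
alpha = omega^14*4 + omega^6*2
beta = omega^10*6 + omega^8*2 + omega^5*8 + omega^2*5
Term 1: alpha has omega^14*4, beta has omega^10*6
Term 2: alpha has omega^6*2, beta has omega^8*2
Term 3: alpha has omega^0*0, beta has omega^5*8
Term 4: alpha has omega^0*0, beta has omega^2*5
Result: alpha > beta

alpha > beta


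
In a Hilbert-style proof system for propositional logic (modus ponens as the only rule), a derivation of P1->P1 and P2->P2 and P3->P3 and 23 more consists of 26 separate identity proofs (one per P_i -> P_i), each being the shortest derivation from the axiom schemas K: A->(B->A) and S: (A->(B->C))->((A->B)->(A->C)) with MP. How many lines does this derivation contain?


The shortest proof of A->A from K and S in the Hilbert calculus has exactly 5 lines:
(1) K instance A->((A->A)->A), (2) S instance, (3) MP on 1,2, (4) K instance A->(A->A), (5) MP on 3,4.
For 26 independent identities: 26 * 5 = 130 lines total.

130


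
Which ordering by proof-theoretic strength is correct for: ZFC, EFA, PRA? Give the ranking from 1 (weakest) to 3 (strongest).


Ordering by consistency strength:
1. EFA
2. PRA
3. ZFC


ZFC=3, EFA=1, PRA=2


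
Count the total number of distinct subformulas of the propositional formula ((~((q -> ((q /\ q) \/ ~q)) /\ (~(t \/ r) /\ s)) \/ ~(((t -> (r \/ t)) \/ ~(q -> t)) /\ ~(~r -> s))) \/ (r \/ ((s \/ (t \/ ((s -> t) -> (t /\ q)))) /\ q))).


Formula: ((~((q -> ((q /\ q) \/ ~q)) /\ (~(t \/ r) /\ s)) \/ ~(((t -> (r \/ t)) \/ ~(q -> t)) /\ ~(~r -> s))) \/ (r \/ ((s \/ (t \/ ((s -> t) -> (t /\ q)))) /\ q)))
Subformulas found:
  1. r
  2. q
  3. s
  4. t
  5. ~r
  6. ~q
  7. (r \/ t)
  8. (t \/ r)
  9. (q /\ q)
  10. (s -> t)
  11. (q -> t)
  12. (t /\ q)
  13. (~r -> s)
  14. ~(q -> t)
  15. ~(t \/ r)
  16. ~(~r -> s)
  17. (t -> (r \/ t))
  18. (~(t \/ r) /\ s)
  19. ((q /\ q) \/ ~q)
  20. ((s -> t) -> (t /\ q))
  21. (q -> ((q /\ q) \/ ~q))
  22. (t \/ ((s -> t) -> (t /\ q)))
  23. ((t -> (r \/ t)) \/ ~(q -> t))
  24. (s \/ (t \/ ((s -> t) -> (t /\ q))))
  25. ((s \/ (t \/ ((s -> t) -> (t /\ q)))) /\ q)
  26. ((q -> ((q /\ q) \/ ~q)) /\ (~(t \/ r) /\ s))
  27. (((t -> (r \/ t)) \/ ~(q -> t)) /\ ~(~r -> s))
  28. ~((q -> ((q /\ q) \/ ~q)) /\ (~(t \/ r) /\ s))
  29. ~(((t -> (r \/ t)) \/ ~(q -> t)) /\ ~(~r -> s))
  30. (r \/ ((s \/ (t \/ ((s -> t) -> (t /\ q)))) /\ q))
  31. (~((q -> ((q /\ q) \/ ~q)) /\ (~(t \/ r) /\ s)) \/ ~(((t -> (r \/ t)) \/ ~(q -> t)) /\ ~(~r -> s)))
  32. ((~((q -> ((q /\ q) \/ ~q)) /\ (~(t \/ r) /\ s)) \/ ~(((t -> (r \/ t)) \/ ~(q -> t)) /\ ~(~r -> s))) \/ (r \/ ((s \/ (t \/ ((s -> t) -> (t /\ q)))) /\ q)))
Total distinct subformulas = 32

32


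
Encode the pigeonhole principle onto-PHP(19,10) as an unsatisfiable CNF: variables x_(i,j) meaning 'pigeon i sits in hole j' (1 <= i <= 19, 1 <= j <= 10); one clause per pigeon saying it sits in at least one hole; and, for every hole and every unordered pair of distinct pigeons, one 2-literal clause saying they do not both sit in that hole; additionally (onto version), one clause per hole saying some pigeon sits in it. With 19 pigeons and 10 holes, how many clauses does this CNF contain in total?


onto-PHP(19,10): 19 pigeons, 10 holes, 19*10 = 190 variables.
- pigeon clauses: one per pigeon -> 19 clauses
- hole clauses: 10 holes * C(19,2) = 10 * 171 -> 1710 clauses
- onto clauses: one per hole -> 10 clauses
Total clauses = 19 + 1710 + 10 = 1739

1739


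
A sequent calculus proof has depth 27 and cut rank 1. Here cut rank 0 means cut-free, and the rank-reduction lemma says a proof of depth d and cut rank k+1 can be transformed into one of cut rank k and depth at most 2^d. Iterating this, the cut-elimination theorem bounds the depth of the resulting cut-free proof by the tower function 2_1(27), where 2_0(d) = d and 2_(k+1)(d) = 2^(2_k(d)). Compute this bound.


Each rank reduction sends depth d to at most 2^d; cut rank r needs r reductions.
2_0(27) = 27
2_1(27) = 2^27 = 134217728
Cut-free depth bound = 134217728

134217728


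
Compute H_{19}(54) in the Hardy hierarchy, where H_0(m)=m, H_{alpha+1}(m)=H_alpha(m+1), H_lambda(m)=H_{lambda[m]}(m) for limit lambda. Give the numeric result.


H_19(54):
For finite ordinals k, H_k(n) = n + k (each successor step adds 1).
H_19(54) = 54 + 19 = 73

73


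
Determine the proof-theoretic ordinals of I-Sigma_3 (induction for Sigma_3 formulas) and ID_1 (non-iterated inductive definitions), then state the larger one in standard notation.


Proof-theoretic ordinal of I-Sigma_3 (induction for Sigma_3 formulas): omega^(omega^(omega^omega))
Proof-theoretic ordinal of ID_1 (non-iterated inductive definitions): psi_0(epsilon_{Omega+1})
Comparing: omega^(omega^(omega^omega)) < psi_0(epsilon_{Omega+1}).
The larger ordinal is psi_0(epsilon_{Omega+1}) (from ID_1 (non-iterated inductive definitions)).

psi_0(epsilon_{Omega+1})
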